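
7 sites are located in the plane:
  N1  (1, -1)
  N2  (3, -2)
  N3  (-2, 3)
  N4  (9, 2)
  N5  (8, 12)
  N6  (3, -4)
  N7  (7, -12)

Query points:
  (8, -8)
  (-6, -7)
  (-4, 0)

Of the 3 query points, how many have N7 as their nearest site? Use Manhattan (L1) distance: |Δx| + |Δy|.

1

(8, -8) — d to each: N1:14, N2:11, N3:21, N4:11, N5:20, N6:9, N7:5 → nearest is N7
(-6, -7) — d to each: N1:13, N2:14, N3:14, N4:24, N5:33, N6:12, N7:18 → nearest is N6
(-4, 0) — d to each: N1:6, N2:9, N3:5, N4:15, N5:24, N6:11, N7:23 → nearest is N3
1 of the 3 points has N7 as nearest.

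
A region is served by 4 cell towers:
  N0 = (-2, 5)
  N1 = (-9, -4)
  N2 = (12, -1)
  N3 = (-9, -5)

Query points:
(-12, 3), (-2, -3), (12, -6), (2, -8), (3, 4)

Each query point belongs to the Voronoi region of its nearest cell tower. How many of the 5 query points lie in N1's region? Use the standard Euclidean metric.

(-12, 3) — d² to each: N0:104, N1:58, N2:592, N3:73 → nearest is N1
(-2, -3) — d² to each: N0:64, N1:50, N2:200, N3:53 → nearest is N1
(12, -6) — d² to each: N0:317, N1:445, N2:25, N3:442 → nearest is N2
(2, -8) — d² to each: N0:185, N1:137, N2:149, N3:130 → nearest is N3
(3, 4) — d² to each: N0:26, N1:208, N2:106, N3:225 → nearest is N0
2 of the 5 points have N1 as nearest.

2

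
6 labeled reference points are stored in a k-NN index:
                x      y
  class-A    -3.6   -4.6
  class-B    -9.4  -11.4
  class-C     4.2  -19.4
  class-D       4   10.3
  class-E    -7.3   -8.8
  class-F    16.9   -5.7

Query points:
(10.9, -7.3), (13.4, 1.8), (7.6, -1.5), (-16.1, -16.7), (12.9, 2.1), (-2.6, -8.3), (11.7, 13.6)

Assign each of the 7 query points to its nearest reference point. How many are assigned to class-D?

1

(10.9, -7.3) — d² to each: class-A:217.54, class-B:428.9, class-C:191.3, class-D:357.37, class-E:333.49, class-F:38.56 → nearest is class-F
(13.4, 1.8) — d² to each: class-A:329.96, class-B:694.08, class-C:534.08, class-D:160.61, class-E:540.85, class-F:68.5 → nearest is class-F
(7.6, -1.5) — d² to each: class-A:135.05, class-B:387.01, class-C:331.97, class-D:152.2, class-E:275.3, class-F:104.13 → nearest is class-F
(-16.1, -16.7) — d² to each: class-A:302.66, class-B:72.98, class-C:419.38, class-D:1133.01, class-E:139.85, class-F:1210 → nearest is class-B
(12.9, 2.1) — d² to each: class-A:317.14, class-B:679.54, class-C:537.94, class-D:146.45, class-E:526.85, class-F:76.84 → nearest is class-F
(-2.6, -8.3) — d² to each: class-A:14.69, class-B:55.85, class-C:169.45, class-D:389.52, class-E:22.34, class-F:387.01 → nearest is class-A
(11.7, 13.6) — d² to each: class-A:565.33, class-B:1070.21, class-C:1145.25, class-D:70.18, class-E:862.76, class-F:399.53 → nearest is class-D
1 of the 7 points has class-D as nearest.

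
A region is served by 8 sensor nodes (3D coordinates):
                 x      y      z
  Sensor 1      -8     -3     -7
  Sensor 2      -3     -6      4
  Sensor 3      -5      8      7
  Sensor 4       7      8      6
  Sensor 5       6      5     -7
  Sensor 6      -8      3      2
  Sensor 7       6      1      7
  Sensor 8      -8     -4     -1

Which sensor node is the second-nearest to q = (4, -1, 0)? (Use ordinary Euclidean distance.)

Sensor 5

Compare squared distances (the ordering matches that of the actual distances):
d²(q, Sensor 1) = (4−(-8))² + (-1−(-3))² + (0−(-7))² = 144 + 4 + 49 = 197
d²(q, Sensor 2) = (4−(-3))² + (-1−(-6))² + (0−4)² = 49 + 25 + 16 = 90
d²(q, Sensor 3) = (4−(-5))² + (-1−8)² + (0−7)² = 81 + 81 + 49 = 211
d²(q, Sensor 4) = (4−7)² + (-1−8)² + (0−6)² = 9 + 81 + 36 = 126
d²(q, Sensor 5) = (4−6)² + (-1−5)² + (0−(-7))² = 4 + 36 + 49 = 89
d²(q, Sensor 6) = (4−(-8))² + (-1−3)² + (0−2)² = 144 + 16 + 4 = 164
d²(q, Sensor 7) = (4−6)² + (-1−1)² + (0−7)² = 4 + 4 + 49 = 57
d²(q, Sensor 8) = (4−(-8))² + (-1−(-4))² + (0−(-1))² = 144 + 9 + 1 = 154
Sorted ascending: Sensor 7, Sensor 5, Sensor 2, … — the second-nearest is Sensor 5.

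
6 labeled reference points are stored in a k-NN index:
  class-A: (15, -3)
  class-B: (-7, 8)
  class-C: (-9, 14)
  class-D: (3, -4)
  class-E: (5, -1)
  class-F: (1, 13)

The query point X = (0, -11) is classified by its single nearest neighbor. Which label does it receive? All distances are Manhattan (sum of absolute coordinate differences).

class-D

d(X, class-A) = |0−15| + |-11−(-3)| = 15 + 8 = 23
d(X, class-B) = |0−(-7)| + |-11−8| = 7 + 19 = 26
d(X, class-C) = |0−(-9)| + |-11−14| = 9 + 25 = 34
d(X, class-D) = |0−3| + |-11−(-4)| = 3 + 7 = 10
d(X, class-E) = |0−5| + |-11−(-1)| = 5 + 10 = 15
d(X, class-F) = |0−1| + |-11−13| = 1 + 24 = 25
class-D is nearest.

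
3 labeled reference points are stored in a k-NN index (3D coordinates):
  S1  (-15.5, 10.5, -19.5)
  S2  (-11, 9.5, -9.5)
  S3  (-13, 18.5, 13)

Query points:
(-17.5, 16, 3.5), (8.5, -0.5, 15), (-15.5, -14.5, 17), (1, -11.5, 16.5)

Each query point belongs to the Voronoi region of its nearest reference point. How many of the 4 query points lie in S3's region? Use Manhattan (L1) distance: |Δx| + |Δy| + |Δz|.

4

(-17.5, 16, 3.5) — d to each: S1:30.5, S2:26, S3:16.5 → nearest is S3
(8.5, -0.5, 15) — d to each: S1:69.5, S2:54, S3:42.5 → nearest is S3
(-15.5, -14.5, 17) — d to each: S1:61.5, S2:55, S3:39.5 → nearest is S3
(1, -11.5, 16.5) — d to each: S1:74.5, S2:59, S3:47.5 → nearest is S3
4 of the 4 points have S3 as nearest.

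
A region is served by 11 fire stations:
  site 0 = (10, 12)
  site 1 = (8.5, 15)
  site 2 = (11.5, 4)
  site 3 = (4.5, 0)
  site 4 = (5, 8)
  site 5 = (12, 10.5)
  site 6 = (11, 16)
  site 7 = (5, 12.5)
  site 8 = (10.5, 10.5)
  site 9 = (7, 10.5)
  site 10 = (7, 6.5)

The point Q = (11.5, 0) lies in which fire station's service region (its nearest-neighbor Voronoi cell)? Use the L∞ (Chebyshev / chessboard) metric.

site 2

d(Q, site 0) = max(1.5, 12) = 12
d(Q, site 1) = max(3, 15) = 15
d(Q, site 2) = max(0, 4) = 4
d(Q, site 3) = max(7, 0) = 7
d(Q, site 4) = max(6.5, 8) = 8
d(Q, site 5) = max(0.5, 10.5) = 10.5
d(Q, site 6) = max(0.5, 16) = 16
d(Q, site 7) = max(6.5, 12.5) = 12.5
d(Q, site 8) = max(1, 10.5) = 10.5
d(Q, site 9) = max(4.5, 10.5) = 10.5
d(Q, site 10) = max(4.5, 6.5) = 6.5
The smallest is to site 2, so Q lies in the Voronoi region of site 2.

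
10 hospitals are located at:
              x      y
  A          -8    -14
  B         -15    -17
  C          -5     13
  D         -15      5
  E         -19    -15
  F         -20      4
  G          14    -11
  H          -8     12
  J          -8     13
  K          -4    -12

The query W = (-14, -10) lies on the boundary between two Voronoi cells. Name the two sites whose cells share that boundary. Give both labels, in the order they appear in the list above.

Squared distances from W to each site:
|WA|² = 36 + 16 = 52
|WB|² = 1 + 49 = 50
|WC|² = 81 + 529 = 610
|WD|² = 1 + 225 = 226
|WE|² = 25 + 25 = 50
|WF|² = 36 + 196 = 232
|WG|² = 784 + 1 = 785
|WH|² = 36 + 484 = 520
|WJ|² = 36 + 529 = 565
|WK|² = 100 + 4 = 104
W is equidistant from B and E (both at squared distance 50), and every other site is strictly farther — so W lies on the B–E Voronoi edge.

B and E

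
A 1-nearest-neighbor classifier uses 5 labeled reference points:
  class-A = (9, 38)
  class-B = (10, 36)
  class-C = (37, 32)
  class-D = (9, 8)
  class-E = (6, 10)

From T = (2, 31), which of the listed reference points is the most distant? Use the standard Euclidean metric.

class-C

Since √ is increasing, it suffices to compare squared distances:
d²(T, class-A) = (2−9)² + (31−38)² = 49 + 49 = 98
d²(T, class-B) = (2−10)² + (31−36)² = 64 + 25 = 89
d²(T, class-C) = (2−37)² + (31−32)² = 1225 + 1 = 1226
d²(T, class-D) = (2−9)² + (31−8)² = 49 + 529 = 578
d²(T, class-E) = (2−6)² + (31−10)² = 16 + 441 = 457
The largest is to class-C.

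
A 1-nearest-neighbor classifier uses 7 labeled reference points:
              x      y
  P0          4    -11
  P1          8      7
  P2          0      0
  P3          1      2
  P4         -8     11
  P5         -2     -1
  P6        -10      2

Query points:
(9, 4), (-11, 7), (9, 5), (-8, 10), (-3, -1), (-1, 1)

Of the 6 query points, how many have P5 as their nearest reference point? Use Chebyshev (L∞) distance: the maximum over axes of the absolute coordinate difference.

(9, 4) — d to each: P0:15, P1:3, P2:9, P3:8, P4:17, P5:11, P6:19 → nearest is P1
(-11, 7) — d to each: P0:18, P1:19, P2:11, P3:12, P4:4, P5:9, P6:5 → nearest is P4
(9, 5) — d to each: P0:16, P1:2, P2:9, P3:8, P4:17, P5:11, P6:19 → nearest is P1
(-8, 10) — d to each: P0:21, P1:16, P2:10, P3:9, P4:1, P5:11, P6:8 → nearest is P4
(-3, -1) — d to each: P0:10, P1:11, P2:3, P3:4, P4:12, P5:1, P6:7 → nearest is P5
(-1, 1) — d to each: P0:12, P1:9, P2:1, P3:2, P4:10, P5:2, P6:9 → nearest is P2
1 of the 6 points has P5 as nearest.

1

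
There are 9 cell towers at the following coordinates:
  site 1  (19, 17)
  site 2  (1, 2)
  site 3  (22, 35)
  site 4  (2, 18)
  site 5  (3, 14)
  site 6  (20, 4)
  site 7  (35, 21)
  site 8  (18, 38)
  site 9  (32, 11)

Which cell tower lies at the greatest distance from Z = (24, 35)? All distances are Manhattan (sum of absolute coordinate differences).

d(Z, site 1) = 5 + 18 = 23
d(Z, site 2) = 23 + 33 = 56
d(Z, site 3) = 2 + 0 = 2
d(Z, site 4) = 22 + 17 = 39
d(Z, site 5) = 21 + 21 = 42
d(Z, site 6) = 4 + 31 = 35
d(Z, site 7) = 11 + 14 = 25
d(Z, site 8) = 6 + 3 = 9
d(Z, site 9) = 8 + 24 = 32
The largest is to site 2.

site 2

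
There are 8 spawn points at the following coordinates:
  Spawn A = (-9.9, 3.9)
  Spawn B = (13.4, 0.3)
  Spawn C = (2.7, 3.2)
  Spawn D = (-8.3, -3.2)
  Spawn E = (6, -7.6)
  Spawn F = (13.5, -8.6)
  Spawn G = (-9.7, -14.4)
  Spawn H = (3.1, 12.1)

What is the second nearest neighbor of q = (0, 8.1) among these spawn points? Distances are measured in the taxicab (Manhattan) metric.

Spawn C

d(q, Spawn A) = 9.9 + 4.2 = 14.1
d(q, Spawn B) = 13.4 + 7.8 = 21.2
d(q, Spawn C) = 2.7 + 4.9 = 7.6
d(q, Spawn D) = 8.3 + 11.3 = 19.6
d(q, Spawn E) = 6 + 15.7 = 21.7
d(q, Spawn F) = 13.5 + 16.7 = 30.2
d(q, Spawn G) = 9.7 + 22.5 = 32.2
d(q, Spawn H) = 3.1 + 4 = 7.1
Sorted ascending: Spawn H, Spawn C, Spawn A, … — the second-nearest is Spawn C.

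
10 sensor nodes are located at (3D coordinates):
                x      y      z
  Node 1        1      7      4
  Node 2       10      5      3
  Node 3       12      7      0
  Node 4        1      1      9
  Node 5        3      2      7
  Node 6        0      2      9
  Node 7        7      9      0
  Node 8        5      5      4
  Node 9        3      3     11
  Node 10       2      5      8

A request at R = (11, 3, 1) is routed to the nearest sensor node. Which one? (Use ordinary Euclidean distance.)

Node 2

Since √ is increasing, it suffices to compare squared distances:
d²(R, Node 1) = (11−1)² + (3−7)² + (1−4)² = 100 + 16 + 9 = 125
d²(R, Node 2) = (11−10)² + (3−5)² + (1−3)² = 1 + 4 + 4 = 9
d²(R, Node 3) = (11−12)² + (3−7)² + (1−0)² = 1 + 16 + 1 = 18
d²(R, Node 4) = (11−1)² + (3−1)² + (1−9)² = 100 + 4 + 64 = 168
d²(R, Node 5) = (11−3)² + (3−2)² + (1−7)² = 64 + 1 + 36 = 101
d²(R, Node 6) = (11−0)² + (3−2)² + (1−9)² = 121 + 1 + 64 = 186
d²(R, Node 7) = (11−7)² + (3−9)² + (1−0)² = 16 + 36 + 1 = 53
d²(R, Node 8) = (11−5)² + (3−5)² + (1−4)² = 36 + 4 + 9 = 49
d²(R, Node 9) = (11−3)² + (3−3)² + (1−11)² = 64 + 0 + 100 = 164
d²(R, Node 10) = (11−2)² + (3−5)² + (1−8)² = 81 + 4 + 49 = 134
The smallest is to Node 2, so R lies in the Voronoi region of Node 2.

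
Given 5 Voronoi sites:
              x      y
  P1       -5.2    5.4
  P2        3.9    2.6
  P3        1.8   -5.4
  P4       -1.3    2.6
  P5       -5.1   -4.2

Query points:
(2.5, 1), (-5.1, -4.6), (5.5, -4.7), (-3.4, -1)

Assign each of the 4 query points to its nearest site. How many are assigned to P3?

1

(2.5, 1) — d² to each: P1:78.65, P2:4.52, P3:41.45, P4:17, P5:84.8 → nearest is P2
(-5.1, -4.6) — d² to each: P1:100.01, P2:132.84, P3:48.25, P4:66.28, P5:0.16 → nearest is P5
(5.5, -4.7) — d² to each: P1:216.5, P2:55.85, P3:14.18, P4:99.53, P5:112.61 → nearest is P3
(-3.4, -1) — d² to each: P1:44.2, P2:66.25, P3:46.4, P4:17.37, P5:13.13 → nearest is P5
1 of the 4 points has P3 as nearest.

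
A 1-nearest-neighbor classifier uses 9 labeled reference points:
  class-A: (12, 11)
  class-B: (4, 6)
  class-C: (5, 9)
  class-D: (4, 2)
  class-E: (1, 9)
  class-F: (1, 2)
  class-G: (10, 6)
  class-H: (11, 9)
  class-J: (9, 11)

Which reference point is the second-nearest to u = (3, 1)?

Compare squared distances (the ordering matches that of the actual distances):
d²(u, class-A) = (3−12)² + (1−11)² = 81 + 100 = 181
d²(u, class-B) = (3−4)² + (1−6)² = 1 + 25 = 26
d²(u, class-C) = (3−5)² + (1−9)² = 4 + 64 = 68
d²(u, class-D) = (3−4)² + (1−2)² = 1 + 1 = 2
d²(u, class-E) = (3−1)² + (1−9)² = 4 + 64 = 68
d²(u, class-F) = (3−1)² + (1−2)² = 4 + 1 = 5
d²(u, class-G) = (3−10)² + (1−6)² = 49 + 25 = 74
d²(u, class-H) = (3−11)² + (1−9)² = 64 + 64 = 128
d²(u, class-J) = (3−9)² + (1−11)² = 36 + 100 = 136
Sorted ascending: class-D, class-F, class-B, … — the second-nearest is class-F.

class-F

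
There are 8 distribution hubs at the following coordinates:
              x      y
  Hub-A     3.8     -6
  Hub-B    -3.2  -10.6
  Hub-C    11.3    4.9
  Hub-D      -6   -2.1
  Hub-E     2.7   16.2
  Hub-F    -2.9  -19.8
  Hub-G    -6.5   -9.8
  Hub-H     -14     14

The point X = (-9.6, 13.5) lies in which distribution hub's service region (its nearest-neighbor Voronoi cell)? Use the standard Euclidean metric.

Compare squared distances (the ordering matches that of the actual distances):
d²(X, Hub-A) = 179.56 + 380.25 = 559.81
d²(X, Hub-B) = 40.96 + 580.81 = 621.77
d²(X, Hub-C) = 436.81 + 73.96 = 510.77
d²(X, Hub-D) = 12.96 + 243.36 = 256.32
d²(X, Hub-E) = 151.29 + 7.29 = 158.58
d²(X, Hub-F) = 44.89 + 1108.89 = 1153.78
d²(X, Hub-G) = 9.61 + 542.89 = 552.5
d²(X, Hub-H) = 19.36 + 0.25 = 19.61
Hub-H is nearest.

Hub-H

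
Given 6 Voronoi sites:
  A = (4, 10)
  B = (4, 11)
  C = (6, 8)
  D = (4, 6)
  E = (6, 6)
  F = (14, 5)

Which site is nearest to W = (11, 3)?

Since √ is increasing, it suffices to compare squared distances:
|WA|² = (11−4)² + (3−10)² = 49 + 49 = 98
|WB|² = (11−4)² + (3−11)² = 49 + 64 = 113
|WC|² = (11−6)² + (3−8)² = 25 + 25 = 50
|WD|² = (11−4)² + (3−6)² = 49 + 9 = 58
|WE|² = (11−6)² + (3−6)² = 25 + 9 = 34
|WF|² = (11−14)² + (3−5)² = 9 + 4 = 13
F is nearest.

F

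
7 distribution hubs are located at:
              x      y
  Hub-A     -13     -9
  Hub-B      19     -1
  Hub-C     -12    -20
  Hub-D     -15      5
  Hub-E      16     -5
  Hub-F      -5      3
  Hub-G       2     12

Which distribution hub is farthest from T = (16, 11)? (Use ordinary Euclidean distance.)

Since √ is increasing, it suffices to compare squared distances:
d²(T, Hub-A) = (16−(-13))² + (11−(-9))² = 841 + 400 = 1241
d²(T, Hub-B) = (16−19)² + (11−(-1))² = 9 + 144 = 153
d²(T, Hub-C) = (16−(-12))² + (11−(-20))² = 784 + 961 = 1745
d²(T, Hub-D) = (16−(-15))² + (11−5)² = 961 + 36 = 997
d²(T, Hub-E) = (16−16)² + (11−(-5))² = 0 + 256 = 256
d²(T, Hub-F) = (16−(-5))² + (11−3)² = 441 + 64 = 505
d²(T, Hub-G) = (16−2)² + (11−12)² = 196 + 1 = 197
The largest is to Hub-C.

Hub-C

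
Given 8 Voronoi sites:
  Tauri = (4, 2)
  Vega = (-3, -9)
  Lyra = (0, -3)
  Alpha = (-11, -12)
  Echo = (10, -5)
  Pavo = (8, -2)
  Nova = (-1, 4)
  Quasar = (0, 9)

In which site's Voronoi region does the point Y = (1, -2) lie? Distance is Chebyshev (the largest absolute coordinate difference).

d(Y, Tauri) = max(3, 4) = 4
d(Y, Vega) = max(4, 7) = 7
d(Y, Lyra) = max(1, 1) = 1
d(Y, Alpha) = max(12, 10) = 12
d(Y, Echo) = max(9, 3) = 9
d(Y, Pavo) = max(7, 0) = 7
d(Y, Nova) = max(2, 6) = 6
d(Y, Quasar) = max(1, 11) = 11
The smallest is to Lyra, so Y lies in the Voronoi region of Lyra.

Lyra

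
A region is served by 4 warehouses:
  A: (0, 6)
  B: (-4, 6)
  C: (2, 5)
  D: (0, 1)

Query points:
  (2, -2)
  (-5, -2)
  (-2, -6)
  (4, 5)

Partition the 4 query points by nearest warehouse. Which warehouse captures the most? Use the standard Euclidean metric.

(2, -2) — d² to each: A:68, B:100, C:49, D:13 → nearest is D
(-5, -2) — d² to each: A:89, B:65, C:98, D:34 → nearest is D
(-2, -6) — d² to each: A:148, B:148, C:137, D:53 → nearest is D
(4, 5) — d² to each: A:17, B:65, C:4, D:32 → nearest is C
Tally — C:1, D:3. D captures the most (3).

D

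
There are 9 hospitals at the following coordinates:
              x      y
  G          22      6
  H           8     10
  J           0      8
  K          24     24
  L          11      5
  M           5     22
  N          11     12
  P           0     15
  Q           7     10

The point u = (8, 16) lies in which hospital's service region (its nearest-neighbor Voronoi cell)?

N

Squared Euclidean distances:
|uG|² = (8−22)² + (16−6)² = 196 + 100 = 296
|uH|² = (8−8)² + (16−10)² = 0 + 36 = 36
|uJ|² = (8−0)² + (16−8)² = 64 + 64 = 128
|uK|² = (8−24)² + (16−24)² = 256 + 64 = 320
|uL|² = (8−11)² + (16−5)² = 9 + 121 = 130
|uM|² = (8−5)² + (16−22)² = 9 + 36 = 45
|uN|² = (8−11)² + (16−12)² = 9 + 16 = 25
|uP|² = (8−0)² + (16−15)² = 64 + 1 = 65
|uQ|² = (8−7)² + (16−10)² = 1 + 36 = 37
The smallest is to N, so u lies in the Voronoi region of N.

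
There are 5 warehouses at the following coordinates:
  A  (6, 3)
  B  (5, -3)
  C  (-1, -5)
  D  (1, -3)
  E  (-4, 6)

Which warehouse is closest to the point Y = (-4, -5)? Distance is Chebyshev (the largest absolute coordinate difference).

C

d(Y,A) = max(10, 8) = 10
d(Y,B) = max(9, 2) = 9
d(Y,C) = max(3, 0) = 3
d(Y,D) = max(5, 2) = 5
d(Y,E) = max(0, 11) = 11
The smallest is to C, so Y lies in the Voronoi region of C.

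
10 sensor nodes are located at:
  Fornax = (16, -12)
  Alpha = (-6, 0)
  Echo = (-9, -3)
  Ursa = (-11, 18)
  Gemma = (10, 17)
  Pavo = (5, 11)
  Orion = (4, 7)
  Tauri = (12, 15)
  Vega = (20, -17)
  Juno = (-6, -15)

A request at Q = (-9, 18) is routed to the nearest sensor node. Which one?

Since √ is increasing, it suffices to compare squared distances:
d²(Q, Fornax) = (-9−16)² + (18−(-12))² = 625 + 900 = 1525
d²(Q, Alpha) = (-9−(-6))² + (18−0)² = 9 + 324 = 333
d²(Q, Echo) = (-9−(-9))² + (18−(-3))² = 0 + 441 = 441
d²(Q, Ursa) = (-9−(-11))² + (18−18)² = 4 + 0 = 4
d²(Q, Gemma) = (-9−10)² + (18−17)² = 361 + 1 = 362
d²(Q, Pavo) = (-9−5)² + (18−11)² = 196 + 49 = 245
d²(Q, Orion) = (-9−4)² + (18−7)² = 169 + 121 = 290
d²(Q, Tauri) = (-9−12)² + (18−15)² = 441 + 9 = 450
d²(Q, Vega) = (-9−20)² + (18−(-17))² = 841 + 1225 = 2066
d²(Q, Juno) = (-9−(-6))² + (18−(-15))² = 9 + 1089 = 1098
The smallest is to Ursa, so Q lies in the Voronoi region of Ursa.

Ursa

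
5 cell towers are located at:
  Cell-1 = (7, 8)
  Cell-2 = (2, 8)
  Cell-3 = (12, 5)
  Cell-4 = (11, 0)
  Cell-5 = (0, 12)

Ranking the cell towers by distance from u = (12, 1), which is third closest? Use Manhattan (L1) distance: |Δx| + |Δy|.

d(u, Cell-1) = |12−7| + |1−8| = 5 + 7 = 12
d(u, Cell-2) = |12−2| + |1−8| = 10 + 7 = 17
d(u, Cell-3) = |12−12| + |1−5| = 0 + 4 = 4
d(u, Cell-4) = |12−11| + |1−0| = 1 + 1 = 2
d(u, Cell-5) = |12−0| + |1−12| = 12 + 11 = 23
Sorted ascending: Cell-4, Cell-3, Cell-1, Cell-2, … — the third-nearest is Cell-1.

Cell-1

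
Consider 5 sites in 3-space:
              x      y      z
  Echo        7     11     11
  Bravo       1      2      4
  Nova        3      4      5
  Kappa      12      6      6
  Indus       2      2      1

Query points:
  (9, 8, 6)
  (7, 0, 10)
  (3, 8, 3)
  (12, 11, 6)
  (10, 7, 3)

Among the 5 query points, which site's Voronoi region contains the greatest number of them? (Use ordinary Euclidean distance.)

(9, 8, 6) — d² to each: Echo:38, Bravo:104, Nova:53, Kappa:13, Indus:110 → nearest is Kappa
(7, 0, 10) — d² to each: Echo:122, Bravo:76, Nova:57, Kappa:77, Indus:110 → nearest is Nova
(3, 8, 3) — d² to each: Echo:89, Bravo:41, Nova:20, Kappa:94, Indus:41 → nearest is Nova
(12, 11, 6) — d² to each: Echo:50, Bravo:206, Nova:131, Kappa:25, Indus:206 → nearest is Kappa
(10, 7, 3) — d² to each: Echo:89, Bravo:107, Nova:62, Kappa:14, Indus:93 → nearest is Kappa
Tally — Nova:2, Kappa:3. Kappa captures the most (3).

Kappa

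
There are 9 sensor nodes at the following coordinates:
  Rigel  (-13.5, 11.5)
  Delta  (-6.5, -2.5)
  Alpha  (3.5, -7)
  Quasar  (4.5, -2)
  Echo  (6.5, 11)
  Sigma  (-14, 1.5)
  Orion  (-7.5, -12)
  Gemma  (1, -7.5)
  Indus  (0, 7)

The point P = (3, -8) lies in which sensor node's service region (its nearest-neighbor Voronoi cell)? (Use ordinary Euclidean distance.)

Alpha

Squared Euclidean distances:
d²(P, Rigel) = 272.25 + 380.25 = 652.5
d²(P, Delta) = 90.25 + 30.25 = 120.5
d²(P, Alpha) = 0.25 + 1 = 1.25
d²(P, Quasar) = 2.25 + 36 = 38.25
d²(P, Echo) = 12.25 + 361 = 373.25
d²(P, Sigma) = 289 + 90.25 = 379.25
d²(P, Orion) = 110.25 + 16 = 126.25
d²(P, Gemma) = 4 + 0.25 = 4.25
d²(P, Indus) = 9 + 225 = 234
The smallest is to Alpha, so P lies in the Voronoi region of Alpha.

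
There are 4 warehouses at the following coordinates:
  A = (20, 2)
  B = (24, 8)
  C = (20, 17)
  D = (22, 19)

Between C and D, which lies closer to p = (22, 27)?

Compare squared distances:
|pC|² = (22−20)² + (27−17)² = 4 + 100 = 104
|pD|² = (22−22)² + (27−19)² = 0 + 64 = 64
104 > 64, so D is closer.

D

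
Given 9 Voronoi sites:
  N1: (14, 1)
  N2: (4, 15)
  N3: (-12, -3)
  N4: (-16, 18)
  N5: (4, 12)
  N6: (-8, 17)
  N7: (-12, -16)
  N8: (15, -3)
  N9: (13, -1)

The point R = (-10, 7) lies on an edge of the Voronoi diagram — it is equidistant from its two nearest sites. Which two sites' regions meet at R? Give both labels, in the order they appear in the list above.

Squared distances from R to each site:
|RN1|² = 576 + 36 = 612
|RN2|² = 196 + 64 = 260
|RN3|² = 4 + 100 = 104
|RN4|² = 36 + 121 = 157
|RN5|² = 196 + 25 = 221
|RN6|² = 4 + 100 = 104
|RN7|² = 4 + 529 = 533
|RN8|² = 625 + 100 = 725
|RN9|² = 529 + 64 = 593
R is equidistant from N3 and N6 (both at squared distance 104), and every other site is strictly farther — so R lies on the N3–N6 Voronoi edge.

N3 and N6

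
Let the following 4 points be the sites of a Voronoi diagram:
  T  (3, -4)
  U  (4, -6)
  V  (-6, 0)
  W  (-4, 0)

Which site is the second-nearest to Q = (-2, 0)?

V

Compare squared distances (the ordering matches that of the actual distances):
|QT|² = (-2−3)² + (0−(-4))² = 25 + 16 = 41
|QU|² = (-2−4)² + (0−(-6))² = 36 + 36 = 72
|QV|² = (-2−(-6))² + (0−0)² = 16 + 0 = 16
|QW|² = (-2−(-4))² + (0−0)² = 4 + 0 = 4
Sorted ascending: W, V, T, … — the second-nearest is V.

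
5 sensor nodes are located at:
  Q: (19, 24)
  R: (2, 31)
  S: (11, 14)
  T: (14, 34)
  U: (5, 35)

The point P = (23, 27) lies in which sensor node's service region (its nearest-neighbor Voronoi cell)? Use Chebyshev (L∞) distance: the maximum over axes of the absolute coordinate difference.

Q

d(P,Q) = max(4, 3) = 4
d(P,R) = max(21, 4) = 21
d(P,S) = max(12, 13) = 13
d(P,T) = max(9, 7) = 9
d(P,U) = max(18, 8) = 18
The smallest is to Q, so P lies in the Voronoi region of Q.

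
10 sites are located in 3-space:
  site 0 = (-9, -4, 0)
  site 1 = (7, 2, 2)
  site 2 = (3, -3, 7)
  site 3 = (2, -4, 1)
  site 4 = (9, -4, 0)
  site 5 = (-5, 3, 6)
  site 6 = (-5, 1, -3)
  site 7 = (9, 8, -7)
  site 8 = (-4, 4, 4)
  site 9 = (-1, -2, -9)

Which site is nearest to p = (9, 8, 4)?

Squared Euclidean distances:
d²(p, site 0) = (9−(-9))² + (8−(-4))² + (4−0)² = 324 + 144 + 16 = 484
d²(p, site 1) = (9−7)² + (8−2)² + (4−2)² = 4 + 36 + 4 = 44
d²(p, site 2) = (9−3)² + (8−(-3))² + (4−7)² = 36 + 121 + 9 = 166
d²(p, site 3) = (9−2)² + (8−(-4))² + (4−1)² = 49 + 144 + 9 = 202
d²(p, site 4) = (9−9)² + (8−(-4))² + (4−0)² = 0 + 144 + 16 = 160
d²(p, site 5) = (9−(-5))² + (8−3)² + (4−6)² = 196 + 25 + 4 = 225
d²(p, site 6) = (9−(-5))² + (8−1)² + (4−(-3))² = 196 + 49 + 49 = 294
d²(p, site 7) = (9−9)² + (8−8)² + (4−(-7))² = 0 + 0 + 121 = 121
d²(p, site 8) = (9−(-4))² + (8−4)² + (4−4)² = 169 + 16 + 0 = 185
d²(p, site 9) = (9−(-1))² + (8−(-2))² + (4−(-9))² = 100 + 100 + 169 = 369
The smallest is to site 1, so p lies in the Voronoi region of site 1.

site 1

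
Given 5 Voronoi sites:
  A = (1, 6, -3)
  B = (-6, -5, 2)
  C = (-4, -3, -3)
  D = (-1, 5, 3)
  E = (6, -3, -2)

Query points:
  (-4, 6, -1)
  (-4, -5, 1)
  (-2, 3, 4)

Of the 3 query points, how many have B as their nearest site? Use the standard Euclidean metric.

(-4, 6, -1) — d² to each: A:29, B:134, C:85, D:26, E:182 → nearest is D
(-4, -5, 1) — d² to each: A:162, B:5, C:20, D:113, E:113 → nearest is B
(-2, 3, 4) — d² to each: A:67, B:84, C:89, D:6, E:136 → nearest is D
1 of the 3 points has B as nearest.

1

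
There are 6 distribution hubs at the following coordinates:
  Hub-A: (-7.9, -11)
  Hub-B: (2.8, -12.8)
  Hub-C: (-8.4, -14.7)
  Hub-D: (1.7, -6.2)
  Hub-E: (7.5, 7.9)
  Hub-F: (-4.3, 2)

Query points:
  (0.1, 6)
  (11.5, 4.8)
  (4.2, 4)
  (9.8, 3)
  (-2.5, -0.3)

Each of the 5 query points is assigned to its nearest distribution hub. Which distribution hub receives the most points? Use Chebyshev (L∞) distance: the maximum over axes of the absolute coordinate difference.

Hub-E

(0.1, 6) — d to each: Hub-A:17, Hub-B:18.8, Hub-C:20.7, Hub-D:12.2, Hub-E:7.4, Hub-F:4.4 → nearest is Hub-F
(11.5, 4.8) — d to each: Hub-A:19.4, Hub-B:17.6, Hub-C:19.9, Hub-D:11, Hub-E:4, Hub-F:15.8 → nearest is Hub-E
(4.2, 4) — d to each: Hub-A:15, Hub-B:16.8, Hub-C:18.7, Hub-D:10.2, Hub-E:3.9, Hub-F:8.5 → nearest is Hub-E
(9.8, 3) — d to each: Hub-A:17.7, Hub-B:15.8, Hub-C:18.2, Hub-D:9.2, Hub-E:4.9, Hub-F:14.1 → nearest is Hub-E
(-2.5, -0.3) — d to each: Hub-A:10.7, Hub-B:12.5, Hub-C:14.4, Hub-D:5.9, Hub-E:10, Hub-F:2.3 → nearest is Hub-F
Tally — Hub-E:3, Hub-F:2. Hub-E captures the most (3).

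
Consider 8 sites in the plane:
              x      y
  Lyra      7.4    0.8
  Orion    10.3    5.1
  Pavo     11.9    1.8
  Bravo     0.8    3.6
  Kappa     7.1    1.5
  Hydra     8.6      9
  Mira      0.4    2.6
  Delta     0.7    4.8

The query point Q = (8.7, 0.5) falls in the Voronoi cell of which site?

Squared Euclidean distances:
d²(Q, Lyra) = 1.69 + 0.09 = 1.78
d²(Q, Orion) = 2.56 + 21.16 = 23.72
d²(Q, Pavo) = 10.24 + 1.69 = 11.93
d²(Q, Bravo) = 62.41 + 9.61 = 72.02
d²(Q, Kappa) = 2.56 + 1 = 3.56
d²(Q, Hydra) = 0.01 + 72.25 = 72.26
d²(Q, Mira) = 68.89 + 4.41 = 73.3
d²(Q, Delta) = 64 + 18.49 = 82.49
The smallest is to Lyra, so Q lies in the Voronoi region of Lyra.

Lyra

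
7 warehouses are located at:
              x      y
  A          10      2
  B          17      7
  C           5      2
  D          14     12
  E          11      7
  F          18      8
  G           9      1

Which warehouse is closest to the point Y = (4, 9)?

Squared Euclidean distances:
|YA|² = (4−10)² + (9−2)² = 36 + 49 = 85
|YB|² = (4−17)² + (9−7)² = 169 + 4 = 173
|YC|² = (4−5)² + (9−2)² = 1 + 49 = 50
|YD|² = (4−14)² + (9−12)² = 100 + 9 = 109
|YE|² = (4−11)² + (9−7)² = 49 + 4 = 53
|YF|² = (4−18)² + (9−8)² = 196 + 1 = 197
|YG|² = (4−9)² + (9−1)² = 25 + 64 = 89
C is nearest.

C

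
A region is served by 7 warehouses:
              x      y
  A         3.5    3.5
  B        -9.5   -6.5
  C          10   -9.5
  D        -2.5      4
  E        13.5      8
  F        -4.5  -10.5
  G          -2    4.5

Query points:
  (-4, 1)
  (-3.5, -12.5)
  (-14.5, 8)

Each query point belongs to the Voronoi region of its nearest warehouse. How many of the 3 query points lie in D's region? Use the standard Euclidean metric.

(-4, 1) — d² to each: A:62.5, B:86.5, C:306.25, D:11.25, E:355.25, F:132.5, G:16.25 → nearest is D
(-3.5, -12.5) — d² to each: A:305, B:72, C:191.25, D:273.25, E:709.25, F:5, G:291.25 → nearest is F
(-14.5, 8) — d² to each: A:344.25, B:235.25, C:906.5, D:160, E:784, F:442.25, G:168.5 → nearest is D
2 of the 3 points have D as nearest.

2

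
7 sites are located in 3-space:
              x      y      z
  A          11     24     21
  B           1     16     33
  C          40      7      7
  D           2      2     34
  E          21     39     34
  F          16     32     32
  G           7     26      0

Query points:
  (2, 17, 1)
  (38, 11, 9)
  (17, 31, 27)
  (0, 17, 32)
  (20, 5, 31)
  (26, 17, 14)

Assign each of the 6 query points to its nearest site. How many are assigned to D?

(2, 17, 1) — d² to each: A:530, B:1026, C:1580, D:1314, E:1934, F:1382, G:107 → nearest is G
(38, 11, 9) — d² to each: A:1042, B:1970, C:24, D:2002, E:1698, F:1454, G:1267 → nearest is C
(17, 31, 27) — d² to each: A:121, B:517, C:1505, D:1115, E:129, F:27, G:854 → nearest is F
(0, 17, 32) — d² to each: A:291, B:3, C:2325, D:233, E:929, F:481, G:1154 → nearest is B
(20, 5, 31) — d² to each: A:542, B:486, C:980, D:342, E:1166, F:746, G:1571 → nearest is D
(26, 17, 14) — d² to each: A:323, B:987, C:345, D:1201, E:909, F:649, G:638 → nearest is A
1 of the 6 points has D as nearest.

1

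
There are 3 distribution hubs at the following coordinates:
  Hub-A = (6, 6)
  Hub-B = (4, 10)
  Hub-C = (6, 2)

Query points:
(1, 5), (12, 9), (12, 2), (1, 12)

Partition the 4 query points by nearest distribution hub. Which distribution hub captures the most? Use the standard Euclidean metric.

Hub-A

(1, 5) — d² to each: Hub-A:26, Hub-B:34, Hub-C:34 → nearest is Hub-A
(12, 9) — d² to each: Hub-A:45, Hub-B:65, Hub-C:85 → nearest is Hub-A
(12, 2) — d² to each: Hub-A:52, Hub-B:128, Hub-C:36 → nearest is Hub-C
(1, 12) — d² to each: Hub-A:61, Hub-B:13, Hub-C:125 → nearest is Hub-B
Tally — Hub-A:2, Hub-B:1, Hub-C:1. Hub-A captures the most (2).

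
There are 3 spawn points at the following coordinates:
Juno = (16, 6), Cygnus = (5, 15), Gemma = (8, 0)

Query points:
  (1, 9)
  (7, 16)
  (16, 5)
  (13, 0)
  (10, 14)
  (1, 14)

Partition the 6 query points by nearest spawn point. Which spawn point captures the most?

Cygnus

(1, 9) — d² to each: Juno:234, Cygnus:52, Gemma:130 → nearest is Cygnus
(7, 16) — d² to each: Juno:181, Cygnus:5, Gemma:257 → nearest is Cygnus
(16, 5) — d² to each: Juno:1, Cygnus:221, Gemma:89 → nearest is Juno
(13, 0) — d² to each: Juno:45, Cygnus:289, Gemma:25 → nearest is Gemma
(10, 14) — d² to each: Juno:100, Cygnus:26, Gemma:200 → nearest is Cygnus
(1, 14) — d² to each: Juno:289, Cygnus:17, Gemma:245 → nearest is Cygnus
Tally — Juno:1, Cygnus:4, Gemma:1. Cygnus captures the most (4).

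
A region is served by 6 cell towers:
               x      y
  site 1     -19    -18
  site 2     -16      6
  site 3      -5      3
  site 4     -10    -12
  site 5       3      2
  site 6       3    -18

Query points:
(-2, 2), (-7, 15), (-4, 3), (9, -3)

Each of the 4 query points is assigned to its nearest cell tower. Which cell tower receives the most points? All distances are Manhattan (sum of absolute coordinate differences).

site 3

(-2, 2) — d to each: site 1:37, site 2:18, site 3:4, site 4:22, site 5:5, site 6:25 → nearest is site 3
(-7, 15) — d to each: site 1:45, site 2:18, site 3:14, site 4:30, site 5:23, site 6:43 → nearest is site 3
(-4, 3) — d to each: site 1:36, site 2:15, site 3:1, site 4:21, site 5:8, site 6:28 → nearest is site 3
(9, -3) — d to each: site 1:43, site 2:34, site 3:20, site 4:28, site 5:11, site 6:21 → nearest is site 5
Tally — site 3:3, site 5:1. site 3 captures the most (3).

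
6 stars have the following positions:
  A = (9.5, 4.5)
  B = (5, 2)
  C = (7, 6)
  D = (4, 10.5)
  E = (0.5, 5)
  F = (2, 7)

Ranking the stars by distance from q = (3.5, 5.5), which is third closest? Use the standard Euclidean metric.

Compare squared distances (the ordering matches that of the actual distances):
|qA|² = (3.5−9.5)² + (5.5−4.5)² = 36 + 1 = 37
|qB|² = (3.5−5)² + (5.5−2)² = 2.25 + 12.25 = 14.5
|qC|² = (3.5−7)² + (5.5−6)² = 12.25 + 0.25 = 12.5
|qD|² = (3.5−4)² + (5.5−10.5)² = 0.25 + 25 = 25.25
|qE|² = (3.5−0.5)² + (5.5−5)² = 9 + 0.25 = 9.25
|qF|² = (3.5−2)² + (5.5−7)² = 2.25 + 2.25 = 4.5
Sorted ascending: F, E, C, B, … — the third-nearest is C.

C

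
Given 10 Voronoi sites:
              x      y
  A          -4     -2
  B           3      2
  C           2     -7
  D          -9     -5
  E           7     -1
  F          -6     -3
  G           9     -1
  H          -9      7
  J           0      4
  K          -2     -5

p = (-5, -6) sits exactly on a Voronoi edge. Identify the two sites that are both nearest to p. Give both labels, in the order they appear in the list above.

Squared distances from p to each site:
|pA|² = (-5−(-4))² + (-6−(-2))² = 1 + 16 = 17
|pB|² = (-5−3)² + (-6−2)² = 64 + 64 = 128
|pC|² = (-5−2)² + (-6−(-7))² = 49 + 1 = 50
|pD|² = (-5−(-9))² + (-6−(-5))² = 16 + 1 = 17
|pE|² = (-5−7)² + (-6−(-1))² = 144 + 25 = 169
|pF|² = (-5−(-6))² + (-6−(-3))² = 1 + 9 = 10
|pG|² = (-5−9)² + (-6−(-1))² = 196 + 25 = 221
|pH|² = (-5−(-9))² + (-6−7)² = 16 + 169 = 185
|pJ|² = (-5−0)² + (-6−4)² = 25 + 100 = 125
|pK|² = (-5−(-2))² + (-6−(-5))² = 9 + 1 = 10
p is equidistant from F and K (both at squared distance 10), and every other site is strictly farther — so p lies on the F–K Voronoi edge.

F and K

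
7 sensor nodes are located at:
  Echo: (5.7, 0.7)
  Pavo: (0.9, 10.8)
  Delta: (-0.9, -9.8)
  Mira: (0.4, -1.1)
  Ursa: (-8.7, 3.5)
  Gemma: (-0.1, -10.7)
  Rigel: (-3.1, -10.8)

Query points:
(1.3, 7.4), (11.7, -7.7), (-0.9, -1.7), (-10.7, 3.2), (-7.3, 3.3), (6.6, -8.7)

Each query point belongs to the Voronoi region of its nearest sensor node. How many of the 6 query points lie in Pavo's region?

(1.3, 7.4) — d² to each: Echo:64.25, Pavo:11.72, Delta:300.68, Mira:73.06, Ursa:115.21, Gemma:329.57, Rigel:350.6 → nearest is Pavo
(11.7, -7.7) — d² to each: Echo:106.56, Pavo:458.89, Delta:163.17, Mira:171.25, Ursa:541.6, Gemma:148.24, Rigel:228.65 → nearest is Echo
(-0.9, -1.7) — d² to each: Echo:49.32, Pavo:159.49, Delta:65.61, Mira:2.05, Ursa:87.88, Gemma:81.64, Rigel:87.65 → nearest is Mira
(-10.7, 3.2) — d² to each: Echo:275.21, Pavo:192.32, Delta:265.04, Mira:141.7, Ursa:4.09, Gemma:305.57, Rigel:253.76 → nearest is Ursa
(-7.3, 3.3) — d² to each: Echo:175.76, Pavo:123.49, Delta:212.57, Mira:78.65, Ursa:2, Gemma:247.84, Rigel:216.45 → nearest is Ursa
(6.6, -8.7) — d² to each: Echo:89.17, Pavo:412.74, Delta:57.46, Mira:96.2, Ursa:382.93, Gemma:48.89, Rigel:98.5 → nearest is Gemma
1 of the 6 points has Pavo as nearest.

1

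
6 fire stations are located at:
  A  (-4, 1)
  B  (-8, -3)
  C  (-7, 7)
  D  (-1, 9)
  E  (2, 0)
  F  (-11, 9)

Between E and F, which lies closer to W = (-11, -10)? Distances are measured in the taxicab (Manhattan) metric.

d(W,E) = |-11−2| + |-10−0| = 13 + 10 = 23
d(W,F) = |-11−(-11)| + |-10−9| = 0 + 19 = 19
23 > 19, so F is closer.

F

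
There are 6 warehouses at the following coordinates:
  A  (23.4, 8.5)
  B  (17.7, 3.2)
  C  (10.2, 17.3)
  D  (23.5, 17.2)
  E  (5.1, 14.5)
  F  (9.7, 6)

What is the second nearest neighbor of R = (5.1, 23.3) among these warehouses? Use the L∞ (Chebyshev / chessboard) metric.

E

d(R,A) = max(18.3, 14.8) = 18.3
d(R,B) = max(12.6, 20.1) = 20.1
d(R,C) = max(5.1, 6) = 6
d(R,D) = max(18.4, 6.1) = 18.4
d(R,E) = max(0, 8.8) = 8.8
d(R,F) = max(4.6, 17.3) = 17.3
Sorted ascending: C, E, F, … — the second-nearest is E.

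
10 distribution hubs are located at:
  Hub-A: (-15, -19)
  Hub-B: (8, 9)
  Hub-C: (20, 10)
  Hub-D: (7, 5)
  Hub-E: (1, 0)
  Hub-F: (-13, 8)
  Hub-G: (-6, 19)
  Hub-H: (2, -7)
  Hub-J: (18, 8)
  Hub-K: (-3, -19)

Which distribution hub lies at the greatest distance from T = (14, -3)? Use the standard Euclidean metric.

Hub-A

Squared Euclidean distances:
d²(T, Hub-A) = (14−(-15))² + (-3−(-19))² = 841 + 256 = 1097
d²(T, Hub-B) = (14−8)² + (-3−9)² = 36 + 144 = 180
d²(T, Hub-C) = (14−20)² + (-3−10)² = 36 + 169 = 205
d²(T, Hub-D) = (14−7)² + (-3−5)² = 49 + 64 = 113
d²(T, Hub-E) = (14−1)² + (-3−0)² = 169 + 9 = 178
d²(T, Hub-F) = (14−(-13))² + (-3−8)² = 729 + 121 = 850
d²(T, Hub-G) = (14−(-6))² + (-3−19)² = 400 + 484 = 884
d²(T, Hub-H) = (14−2)² + (-3−(-7))² = 144 + 16 = 160
d²(T, Hub-J) = (14−18)² + (-3−8)² = 16 + 121 = 137
d²(T, Hub-K) = (14−(-3))² + (-3−(-19))² = 289 + 256 = 545
The largest is to Hub-A.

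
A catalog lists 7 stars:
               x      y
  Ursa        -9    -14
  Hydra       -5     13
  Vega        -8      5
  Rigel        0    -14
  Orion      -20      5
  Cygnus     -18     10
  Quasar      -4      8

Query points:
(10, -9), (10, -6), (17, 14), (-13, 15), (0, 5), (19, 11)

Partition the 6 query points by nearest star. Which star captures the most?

(10, -9) — d² to each: Ursa:386, Hydra:709, Vega:520, Rigel:125, Orion:1096, Cygnus:1145, Quasar:485 → nearest is Rigel
(10, -6) — d² to each: Ursa:425, Hydra:586, Vega:445, Rigel:164, Orion:1021, Cygnus:1040, Quasar:392 → nearest is Rigel
(17, 14) — d² to each: Ursa:1460, Hydra:485, Vega:706, Rigel:1073, Orion:1450, Cygnus:1241, Quasar:477 → nearest is Quasar
(-13, 15) — d² to each: Ursa:857, Hydra:68, Vega:125, Rigel:1010, Orion:149, Cygnus:50, Quasar:130 → nearest is Cygnus
(0, 5) — d² to each: Ursa:442, Hydra:89, Vega:64, Rigel:361, Orion:400, Cygnus:349, Quasar:25 → nearest is Quasar
(19, 11) — d² to each: Ursa:1409, Hydra:580, Vega:765, Rigel:986, Orion:1557, Cygnus:1370, Quasar:538 → nearest is Quasar
Tally — Rigel:2, Cygnus:1, Quasar:3. Quasar captures the most (3).

Quasar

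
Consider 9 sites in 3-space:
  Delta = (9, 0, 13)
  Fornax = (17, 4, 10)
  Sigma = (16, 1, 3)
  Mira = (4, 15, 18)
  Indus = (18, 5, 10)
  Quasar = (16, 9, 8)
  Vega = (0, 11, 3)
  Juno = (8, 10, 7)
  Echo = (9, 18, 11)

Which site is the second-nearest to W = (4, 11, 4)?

Juno

Squared Euclidean distances:
d²(W, Delta) = (4−9)² + (11−0)² + (4−13)² = 25 + 121 + 81 = 227
d²(W, Fornax) = (4−17)² + (11−4)² + (4−10)² = 169 + 49 + 36 = 254
d²(W, Sigma) = (4−16)² + (11−1)² + (4−3)² = 144 + 100 + 1 = 245
d²(W, Mira) = (4−4)² + (11−15)² + (4−18)² = 0 + 16 + 196 = 212
d²(W, Indus) = (4−18)² + (11−5)² + (4−10)² = 196 + 36 + 36 = 268
d²(W, Quasar) = (4−16)² + (11−9)² + (4−8)² = 144 + 4 + 16 = 164
d²(W, Vega) = (4−0)² + (11−11)² + (4−3)² = 16 + 0 + 1 = 17
d²(W, Juno) = (4−8)² + (11−10)² + (4−7)² = 16 + 1 + 9 = 26
d²(W, Echo) = (4−9)² + (11−18)² + (4−11)² = 25 + 49 + 49 = 123
Sorted ascending: Vega, Juno, Echo, … — the second-nearest is Juno.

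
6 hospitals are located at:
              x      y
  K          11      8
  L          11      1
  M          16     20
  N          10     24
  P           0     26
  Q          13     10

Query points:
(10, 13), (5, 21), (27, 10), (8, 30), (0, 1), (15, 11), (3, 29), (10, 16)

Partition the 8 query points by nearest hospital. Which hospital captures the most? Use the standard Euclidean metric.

Q

(10, 13) — d² to each: K:26, L:145, M:85, N:121, P:269, Q:18 → nearest is Q
(5, 21) — d² to each: K:205, L:436, M:122, N:34, P:50, Q:185 → nearest is N
(27, 10) — d² to each: K:260, L:337, M:221, N:485, P:985, Q:196 → nearest is Q
(8, 30) — d² to each: K:493, L:850, M:164, N:40, P:80, Q:425 → nearest is N
(0, 1) — d² to each: K:170, L:121, M:617, N:629, P:625, Q:250 → nearest is L
(15, 11) — d² to each: K:25, L:116, M:82, N:194, P:450, Q:5 → nearest is Q
(3, 29) — d² to each: K:505, L:848, M:250, N:74, P:18, Q:461 → nearest is P
(10, 16) — d² to each: K:65, L:226, M:52, N:64, P:200, Q:45 → nearest is Q
Tally — L:1, N:2, P:1, Q:4. Q captures the most (4).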